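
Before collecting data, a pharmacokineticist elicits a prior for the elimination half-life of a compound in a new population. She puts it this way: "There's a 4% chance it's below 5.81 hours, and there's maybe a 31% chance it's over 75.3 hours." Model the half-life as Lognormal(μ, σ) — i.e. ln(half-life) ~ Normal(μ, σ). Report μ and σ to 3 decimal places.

If T ~ Lognormal(μ,σ) then ln T ~ Normal(μ,σ), so the p-quantile of ln T is μ + z_p·σ.
ln(5.81) = 1.76 and ln(75.3) = 4.321; z_{0.04} = -1.751, z_{0.69} = 0.4959.
σ = (4.321 − 1.76)/(0.4959 − (-1.751)) = 1.140.
μ = 1.76 − (-1.751)·1.140 = 3.756.

μ ≈ 3.756, σ ≈ 1.140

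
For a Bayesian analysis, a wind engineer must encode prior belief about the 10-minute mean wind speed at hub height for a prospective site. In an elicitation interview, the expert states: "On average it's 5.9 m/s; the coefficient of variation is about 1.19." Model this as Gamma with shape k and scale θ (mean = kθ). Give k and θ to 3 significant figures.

k ≈ 0.706, θ ≈ 8.35

For Gamma(k, scale θ): mean = kθ, variance = kθ², so CV = 1/√k.
CV = 1.19, hence k = 1/CV² = 0.706.
Then θ = mean/k = 5.9/0.706 = 8.35.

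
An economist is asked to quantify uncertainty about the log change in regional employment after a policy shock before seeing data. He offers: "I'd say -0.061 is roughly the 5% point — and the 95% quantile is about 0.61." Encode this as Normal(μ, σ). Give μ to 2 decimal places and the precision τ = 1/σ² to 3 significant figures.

μ = 0.27, τ = 24

For Normal(μ,σ), the p-quantile is μ + z_p·σ. Here z_{0.05} = -1.645, z_{0.95} = 1.645.
So -0.061 = μ − 1.645σ and 0.61 = μ + 1.645σ.
Subtracting: σ = (0.61 − -0.061)/(1.645 − (-1.645)) = 0.20.
Then μ = -0.061 − (-1.645)·0.20 = 0.27.
Precision τ = 1/σ² = 1/0.204² = 24.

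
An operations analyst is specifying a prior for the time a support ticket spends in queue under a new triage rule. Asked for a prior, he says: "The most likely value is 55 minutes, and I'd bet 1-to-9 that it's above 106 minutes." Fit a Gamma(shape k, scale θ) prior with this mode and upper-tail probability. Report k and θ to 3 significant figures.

Gamma(k,θ) with k>1 has mode (k−1)θ, so θ = 55/(k−1).
Need P(X < 106) = 0.9 with θ tied to k this way. Start at k = 2, θ = 55: P(X<106) ≈ 0.574.
Too low — raise k to concentrate. Iterating converges to k ≈ 5.45.
Then θ = 55/(5.45−1) ≈ 12.4.

k ≈ 5.45, θ ≈ 12.4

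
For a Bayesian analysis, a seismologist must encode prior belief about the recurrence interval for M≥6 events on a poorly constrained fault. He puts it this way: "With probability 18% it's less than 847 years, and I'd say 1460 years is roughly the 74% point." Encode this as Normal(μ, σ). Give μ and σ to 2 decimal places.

μ = 1206.99, σ = 393.27

The p-quantile of Normal(μ,σ) is μ + z_p·σ, with z_{0.18} = -0.9154 and z_{0.74} = 0.6433.
Eliminate σ: μ = (z₂·x₁ − z₁·x₂)/(z₂ − z₁) = (0.6433·847 − (-0.9154)·1460)/1.559 = 1206.99.
Then σ = (x₂ − x₁)/(z₂ − z₁) = (1460 − 847)/1.559 = 393.27.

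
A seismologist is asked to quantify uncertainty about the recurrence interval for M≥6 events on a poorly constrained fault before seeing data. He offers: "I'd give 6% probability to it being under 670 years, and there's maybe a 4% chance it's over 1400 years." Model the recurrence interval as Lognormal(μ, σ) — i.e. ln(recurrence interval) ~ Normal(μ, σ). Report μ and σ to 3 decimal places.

If T ~ Lognormal(μ,σ) then ln T ~ Normal(μ,σ), so the p-quantile of ln T is μ + z_p·σ.
ln(670) = 6.507 and ln(1400) = 7.244; z_{0.06} = -1.555, z_{0.96} = 1.751.
σ = (7.244 − 6.507)/(1.751 − (-1.555)) = 0.223.
μ = 6.507 − (-1.555)·0.223 = 6.854.

μ ≈ 6.854, σ ≈ 0.223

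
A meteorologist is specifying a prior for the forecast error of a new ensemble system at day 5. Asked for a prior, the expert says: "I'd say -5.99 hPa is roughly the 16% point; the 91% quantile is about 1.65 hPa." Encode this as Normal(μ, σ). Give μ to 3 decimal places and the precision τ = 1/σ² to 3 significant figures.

For Normal(μ,σ), the p-quantile is μ + z_p·σ. Here z_{0.16} = -0.9945, z_{0.91} = 1.341.
So -5.99 = μ − 0.9945σ and 1.65 = μ + 1.341σ.
Subtracting: σ = (1.65 − -5.99)/(1.341 − (-0.9945)) = 3.272.
Then μ = -5.99 − (-0.9945)·3.272 = -2.736.
Precision τ = 1/σ² = 1/3.272² = 0.0934.

μ = -2.736, τ = 0.0934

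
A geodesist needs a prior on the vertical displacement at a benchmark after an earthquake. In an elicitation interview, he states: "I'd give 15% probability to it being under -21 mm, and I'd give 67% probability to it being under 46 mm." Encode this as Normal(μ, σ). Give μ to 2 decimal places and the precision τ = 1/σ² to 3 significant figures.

The p-quantile of Normal(μ,σ) is μ + z_p·σ, with z_{0.15} = -1.036 and z_{0.67} = 0.4399.
Eliminate σ: μ = (z₂·x₁ − z₁·x₂)/(z₂ − z₁) = (0.4399·-21 − (-1.036)·46)/1.476 = 26.04.
Then σ = (x₂ − x₁)/(z₂ − z₁) = (46 − -21)/1.476 = 45.38.
Precision τ = 1/σ² = 1/45.38² = 0.000486.

μ = 26.04, τ = 0.000486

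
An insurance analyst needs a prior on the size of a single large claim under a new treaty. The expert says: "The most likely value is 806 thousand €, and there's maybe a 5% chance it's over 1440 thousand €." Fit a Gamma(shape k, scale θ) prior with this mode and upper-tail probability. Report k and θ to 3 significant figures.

k ≈ 9.28, θ ≈ 97.4

Gamma(k,θ) with k>1 has mode (k−1)θ, so θ = 806/(k−1).
Need P(X < 1440) = 0.95 with θ tied to k this way. Start at k = 2, θ = 806: P(X<1440) ≈ 0.533.
Too low — raise k to concentrate. Iterating converges to k ≈ 9.28.
Then θ = 806/(9.28−1) ≈ 97.4.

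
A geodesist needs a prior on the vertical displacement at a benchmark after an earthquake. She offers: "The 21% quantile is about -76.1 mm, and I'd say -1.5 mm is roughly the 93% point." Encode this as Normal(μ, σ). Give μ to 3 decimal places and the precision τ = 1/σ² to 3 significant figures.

μ = -49.740, τ = 0.000936

For Normal(μ,σ), the p-quantile is μ + z_p·σ. Here z_{0.21} = -0.8064, z_{0.93} = 1.476.
So -76.1 = μ − 0.8064σ and -1.5 = μ + 1.476σ.
Subtracting: σ = (-1.5 − -76.1)/(1.476 − (-0.8064)) = 32.688.
Then μ = -76.1 − (-0.8064)·32.688 = -49.740.
Precision τ = 1/σ² = 1/32.69² = 0.000936.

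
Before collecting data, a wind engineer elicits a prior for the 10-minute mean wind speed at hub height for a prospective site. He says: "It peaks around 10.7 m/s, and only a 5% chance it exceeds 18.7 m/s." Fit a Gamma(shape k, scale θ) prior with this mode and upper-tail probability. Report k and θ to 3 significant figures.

k ≈ 9.95, θ ≈ 1.2

Gamma(k,θ) with k>1 has mode (k−1)θ, so θ = 10.7/(k−1).
Need P(X < 18.7) = 0.95 with θ tied to k this way. Start at k = 2, θ = 10.7: P(X<18.7) ≈ 0.521.
Too low — raise k to concentrate. Iterating converges to k ≈ 9.95.
Then θ = 10.7/(9.95−1) ≈ 1.2.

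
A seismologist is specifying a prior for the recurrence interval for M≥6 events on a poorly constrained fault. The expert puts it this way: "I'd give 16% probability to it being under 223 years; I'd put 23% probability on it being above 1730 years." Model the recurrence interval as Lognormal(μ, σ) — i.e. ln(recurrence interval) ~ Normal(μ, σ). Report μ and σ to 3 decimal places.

μ ≈ 6.583, σ ≈ 1.182

If T ~ Lognormal(μ,σ) then ln T ~ Normal(μ,σ), so the p-quantile of ln T is μ + z_p·σ.
ln(223) = 5.407 and ln(1730) = 7.456; z_{0.16} = -0.9945, z_{0.77} = 0.7388.
σ = (7.456 − 5.407)/(0.7388 − (-0.9945)) = 1.182.
μ = 5.407 − (-0.9945)·1.182 = 6.583.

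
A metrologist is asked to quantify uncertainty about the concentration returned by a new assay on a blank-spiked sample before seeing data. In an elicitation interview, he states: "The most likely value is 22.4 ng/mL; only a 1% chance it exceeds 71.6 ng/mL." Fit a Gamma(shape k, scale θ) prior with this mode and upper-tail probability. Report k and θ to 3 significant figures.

Gamma(k,θ) with k>1 has mode (k−1)θ, so θ = 22.4/(k−1).
Need P(X < 71.6) = 0.99 with θ tied to k this way. Start at k = 2, θ = 22.4: P(X<71.6) ≈ 0.828.
Too low — raise k to concentrate. Iterating converges to k ≈ 4.28.
Then θ = 22.4/(4.28−1) ≈ 6.82.

k ≈ 4.28, θ ≈ 6.82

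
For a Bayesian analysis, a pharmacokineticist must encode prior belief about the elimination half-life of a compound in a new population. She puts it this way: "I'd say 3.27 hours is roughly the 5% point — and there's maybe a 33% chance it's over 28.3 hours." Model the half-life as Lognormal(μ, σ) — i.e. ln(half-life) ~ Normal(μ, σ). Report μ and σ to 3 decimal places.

If T ~ Lognormal(μ,σ) then ln T ~ Normal(μ,σ), so the p-quantile of ln T is μ + z_p·σ.
ln(3.27) = 1.185 and ln(28.3) = 3.343; z_{0.05} = -1.645, z_{0.67} = 0.4399.
σ = (3.343 − 1.185)/(0.4399 − (-1.645)) = 1.035.
μ = 1.185 − (-1.645)·1.035 = 2.887.

μ ≈ 2.887, σ ≈ 1.035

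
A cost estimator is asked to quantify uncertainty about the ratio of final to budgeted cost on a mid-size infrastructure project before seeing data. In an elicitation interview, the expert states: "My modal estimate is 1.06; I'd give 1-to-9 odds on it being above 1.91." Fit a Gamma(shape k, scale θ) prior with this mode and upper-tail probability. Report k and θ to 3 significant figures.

k ≈ 6.49, θ ≈ 0.193

Gamma(k,θ) with k>1 has mode (k−1)θ, so θ = 1.06/(k−1).
Need P(X < 1.91) = 0.9 with θ tied to k this way. Start at k = 2, θ = 1.06: P(X<1.91) ≈ 0.538.
Too low — raise k to concentrate. Iterating converges to k ≈ 6.49.
Then θ = 1.06/(6.49−1) ≈ 0.193.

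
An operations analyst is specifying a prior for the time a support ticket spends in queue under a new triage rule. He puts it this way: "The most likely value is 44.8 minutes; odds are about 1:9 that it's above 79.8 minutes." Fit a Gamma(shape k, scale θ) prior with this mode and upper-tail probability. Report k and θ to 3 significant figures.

Gamma(k,θ) with k>1 has mode (k−1)θ, so θ = 44.8/(k−1).
Need P(X < 79.8) = 0.9 with θ tied to k this way. Start at k = 2, θ = 44.8: P(X<79.8) ≈ 0.532.
Too low — raise k to concentrate. Iterating converges to k ≈ 6.71.
Then θ = 44.8/(6.71−1) ≈ 7.85.

k ≈ 6.71, θ ≈ 7.85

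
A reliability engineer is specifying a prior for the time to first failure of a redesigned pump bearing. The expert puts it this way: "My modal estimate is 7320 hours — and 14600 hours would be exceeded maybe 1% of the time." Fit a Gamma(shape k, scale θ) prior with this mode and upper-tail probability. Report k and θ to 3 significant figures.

k ≈ 11.3, θ ≈ 710

Gamma(k,θ) with k>1 has mode (k−1)θ, so θ = 7320/(k−1).
Need P(X < 14600) = 0.99 with θ tied to k this way. Start at k = 2, θ = 7320: P(X<14600) ≈ 0.593.
Too low — raise k to concentrate. Iterating converges to k ≈ 11.3.
Then θ = 7320/(11.3−1) ≈ 710.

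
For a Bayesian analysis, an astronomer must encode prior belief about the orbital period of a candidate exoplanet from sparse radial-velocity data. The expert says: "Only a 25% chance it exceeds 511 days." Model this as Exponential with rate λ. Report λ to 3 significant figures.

P(T > 511.0) = e^(−λ·511.0) = 0.25, so λ = −ln(0.25)/511.0 = 0.00271.

λ ≈ 0.00271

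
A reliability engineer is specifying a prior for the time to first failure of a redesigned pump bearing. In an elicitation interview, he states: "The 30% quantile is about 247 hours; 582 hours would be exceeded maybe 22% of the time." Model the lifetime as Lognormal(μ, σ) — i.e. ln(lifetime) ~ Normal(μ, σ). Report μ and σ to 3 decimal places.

μ ≈ 5.856, σ ≈ 0.661

If T ~ Lognormal(μ,σ) then ln T ~ Normal(μ,σ), so the p-quantile of ln T is μ + z_p·σ.
ln(247) = 5.509 and ln(582) = 6.366; z_{0.3} = -0.5244, z_{0.78} = 0.7722.
σ = (6.366 − 5.509)/(0.7722 − (-0.5244)) = 0.661.
μ = 5.509 − (-0.5244)·0.661 = 5.856.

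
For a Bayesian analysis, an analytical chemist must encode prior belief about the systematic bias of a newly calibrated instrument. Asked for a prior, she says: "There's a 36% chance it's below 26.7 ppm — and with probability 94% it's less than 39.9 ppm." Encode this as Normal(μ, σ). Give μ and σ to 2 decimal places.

For Normal(μ,σ), the p-quantile is μ + z_p·σ. Here z_{0.36} = -0.3585, z_{0.94} = 1.555.
So 26.7 = μ − 0.3585σ and 39.9 = μ + 1.555σ.
Subtracting: σ = (39.9 − 26.7)/(1.555 − (-0.3585)) = 6.90.
Then μ = 26.7 − (-0.3585)·6.90 = 29.17.

μ = 29.17, σ = 6.90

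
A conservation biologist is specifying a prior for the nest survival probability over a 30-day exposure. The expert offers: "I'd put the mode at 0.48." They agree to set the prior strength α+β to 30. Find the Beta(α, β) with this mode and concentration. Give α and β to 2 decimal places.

For α,β > 1 the Beta mode is (α−1)/(α+β−2). With α+β = 30, the mode is (α−1)/28.
Set (α−1)/28 = 0.48 → α = 1 + 0.48·28 = 14.44.
β = 30 − α = 15.56.

α = 14.44, β = 15.56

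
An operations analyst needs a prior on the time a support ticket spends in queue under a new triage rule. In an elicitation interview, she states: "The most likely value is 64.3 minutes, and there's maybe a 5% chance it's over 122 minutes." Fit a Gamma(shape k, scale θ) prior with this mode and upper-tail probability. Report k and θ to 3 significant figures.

k ≈ 7.78, θ ≈ 9.49

Gamma(k,θ) with k>1 has mode (k−1)θ, so θ = 64.3/(k−1).
Need P(X < 122) = 0.95 with θ tied to k this way. Start at k = 2, θ = 64.3: P(X<122) ≈ 0.565.
Too low — raise k to concentrate. Iterating converges to k ≈ 7.78.
Then θ = 64.3/(7.78−1) ≈ 9.49.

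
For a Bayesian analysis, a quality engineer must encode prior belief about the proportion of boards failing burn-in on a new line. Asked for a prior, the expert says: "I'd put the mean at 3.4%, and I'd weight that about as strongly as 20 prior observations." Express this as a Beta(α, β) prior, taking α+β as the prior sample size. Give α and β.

α = 0.68, β = 19.32

Under the effective-sample-size interpretation, Beta(α, β) has prior mean α/(α+β) and prior sample size α+β.
So α+β = 20 and α/(α+β) = 0.034, giving α = 0.034·20 = 0.68 and β = 20 − 0.68 = 19.32.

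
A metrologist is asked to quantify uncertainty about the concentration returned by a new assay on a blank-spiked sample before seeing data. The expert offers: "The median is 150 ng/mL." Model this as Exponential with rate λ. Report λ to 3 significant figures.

Exponential median = ln 2 / λ, so λ = ln 2 / 150.0 = 0.00462.

λ ≈ 0.00462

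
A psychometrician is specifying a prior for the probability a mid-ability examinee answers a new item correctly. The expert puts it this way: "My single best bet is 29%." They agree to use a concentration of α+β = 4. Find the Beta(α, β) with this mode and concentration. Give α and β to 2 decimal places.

α = 1.58, β = 2.42

For α,β > 1 the Beta mode is (α−1)/(α+β−2). With α+β = 4, the mode is (α−1)/2.
Set (α−1)/2 = 0.29 → α = 1 + 0.29·2 = 1.58.
β = 4 − α = 2.42.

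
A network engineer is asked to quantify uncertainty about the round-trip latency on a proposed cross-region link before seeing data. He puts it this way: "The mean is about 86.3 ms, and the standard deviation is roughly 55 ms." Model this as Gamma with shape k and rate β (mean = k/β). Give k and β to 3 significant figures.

k ≈ 2.46, β ≈ 0.0285

For Gamma(k, rate β): mean = k/β, variance = k/β², so CV = 1/√k.
CV = SD/mean = 55/86.3 = 0.6373, hence k = 1/CV² = 2.46.
Then β = k/mean = 2.46/86.3 = 0.0285.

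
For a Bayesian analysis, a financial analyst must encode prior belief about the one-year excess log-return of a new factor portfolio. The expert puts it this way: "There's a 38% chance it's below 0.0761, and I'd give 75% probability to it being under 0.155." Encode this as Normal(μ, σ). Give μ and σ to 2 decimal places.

For Normal(μ,σ), the p-quantile is μ + z_p·σ. Here z_{0.38} = -0.3055, z_{0.75} = 0.6745.
So 0.0761 = μ − 0.3055σ and 0.155 = μ + 0.6745σ.
Subtracting: σ = (0.155 − 0.0761)/(0.6745 − (-0.3055)) = 0.08.
Then μ = 0.0761 − (-0.3055)·0.08 = 0.10.

μ = 0.10, σ = 0.08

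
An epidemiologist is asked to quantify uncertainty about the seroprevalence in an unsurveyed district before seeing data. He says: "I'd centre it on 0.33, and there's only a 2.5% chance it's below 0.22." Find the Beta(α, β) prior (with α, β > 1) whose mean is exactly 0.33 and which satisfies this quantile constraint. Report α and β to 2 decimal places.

With mean 0.33 fixed, write α = 0.33s, β = 0.67s where s = α+β.
Need P(θ < 0.22) = 0.025 under Beta(0.33s, 0.67s). Normal approximation: (q−m)/√(m(1−m)/s) ≈ z_{0.025} = -1.96, so s ≈ 0.33·0.67·(-1.96)²/(0.22−0.33)² = 70.2.
At s = 70.2: P(θ<0.22) ≈ 0.019. Adjusting to match 0.025 gives s ≈ 62.52.
So α = 0.33·62.52 ≈ 20.63, β = 0.67·62.52 ≈ 41.89.

α ≈ 20.63, β ≈ 41.89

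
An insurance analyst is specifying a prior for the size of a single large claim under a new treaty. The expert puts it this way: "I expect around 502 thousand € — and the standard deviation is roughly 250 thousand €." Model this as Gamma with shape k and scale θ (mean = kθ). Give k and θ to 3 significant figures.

k ≈ 4.03, θ ≈ 125

For Gamma(k, scale θ): mean = kθ, variance = kθ², so CV = 1/√k.
CV = SD/mean = 250/502 = 0.498, hence k = 1/CV² = 4.03.
Then θ = mean/k = 502/4.03 = 125.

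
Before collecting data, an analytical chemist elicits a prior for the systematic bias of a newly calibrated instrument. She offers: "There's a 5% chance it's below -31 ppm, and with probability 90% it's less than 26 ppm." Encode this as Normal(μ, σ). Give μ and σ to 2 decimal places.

μ = 1.04, σ = 19.48

The p-quantile of Normal(μ,σ) is μ + z_p·σ, with z_{0.05} = -1.645 and z_{0.9} = 1.282.
Eliminate σ: μ = (z₂·x₁ − z₁·x₂)/(z₂ − z₁) = (1.282·-31 − (-1.645)·26)/2.926 = 1.04.
Then σ = (x₂ − x₁)/(z₂ − z₁) = (26 − -31)/2.926 = 19.48.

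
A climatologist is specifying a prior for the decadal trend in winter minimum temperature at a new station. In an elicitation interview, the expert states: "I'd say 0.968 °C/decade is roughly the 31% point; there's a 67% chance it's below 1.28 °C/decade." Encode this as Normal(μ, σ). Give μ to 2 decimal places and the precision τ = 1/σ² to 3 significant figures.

For Normal(μ,σ), the p-quantile is μ + z_p·σ. Here z_{0.31} = -0.4959, z_{0.67} = 0.4399.
So 0.968 = μ − 0.4959σ and 1.28 = μ + 0.4399σ.
Subtracting: σ = (1.28 − 0.968)/(0.4399 − (-0.4959)) = 0.33.
Then μ = 0.968 − (-0.4959)·0.33 = 1.13.
Precision τ = 1/σ² = 1/0.3334² = 9.

μ = 1.13, τ = 9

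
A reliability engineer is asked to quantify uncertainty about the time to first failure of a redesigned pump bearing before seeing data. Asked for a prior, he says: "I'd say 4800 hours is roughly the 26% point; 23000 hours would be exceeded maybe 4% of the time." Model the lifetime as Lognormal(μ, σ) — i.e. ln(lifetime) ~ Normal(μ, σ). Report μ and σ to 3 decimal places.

μ ≈ 8.897, σ ≈ 0.654

If T ~ Lognormal(μ,σ) then ln T ~ Normal(μ,σ), so the p-quantile of ln T is μ + z_p·σ.
ln(4800) = 8.476 and ln(23000) = 10.04; z_{0.26} = -0.6433, z_{0.96} = 1.751.
σ = (10.04 − 8.476)/(1.751 − (-0.6433)) = 0.654.
μ = 8.476 − (-0.6433)·0.654 = 8.897.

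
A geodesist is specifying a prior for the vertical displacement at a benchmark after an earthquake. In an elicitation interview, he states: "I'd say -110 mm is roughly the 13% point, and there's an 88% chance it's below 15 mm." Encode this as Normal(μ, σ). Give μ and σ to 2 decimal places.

For Normal(μ,σ), the p-quantile is μ + z_p·σ. Here z_{0.13} = -1.126, z_{0.88} = 1.175.
So -110 = μ − 1.126σ and 15 = μ + 1.175σ.
Subtracting: σ = (15 − -110)/(1.175 − (-1.126)) = 54.32.
Then μ = -110 − (-1.126)·54.32 = -48.82.

μ = -48.82, σ = 54.32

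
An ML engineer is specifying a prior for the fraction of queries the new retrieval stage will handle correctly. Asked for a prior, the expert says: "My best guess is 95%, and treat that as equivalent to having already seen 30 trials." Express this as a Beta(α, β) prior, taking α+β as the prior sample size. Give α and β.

α = 28.5, β = 1.5

Under the effective-sample-size interpretation, Beta(α, β) has prior mean α/(α+β) and prior sample size α+β.
So α+β = 30 and α/(α+β) = 0.95, giving α = 0.95·30 = 28.5 and β = 30 − 28.5 = 1.5.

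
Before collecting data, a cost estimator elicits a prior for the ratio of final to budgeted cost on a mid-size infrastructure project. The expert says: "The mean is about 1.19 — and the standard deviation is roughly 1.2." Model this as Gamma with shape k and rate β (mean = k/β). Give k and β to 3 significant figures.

For Gamma(k, rate β): mean = k/β, variance = k/β², so CV = 1/√k.
CV = SD/mean = 1.2/1.19 = 1.008, hence k = 1/CV² = 0.983.
Then β = k/mean = 0.983/1.19 = 0.826.

k ≈ 0.983, β ≈ 0.826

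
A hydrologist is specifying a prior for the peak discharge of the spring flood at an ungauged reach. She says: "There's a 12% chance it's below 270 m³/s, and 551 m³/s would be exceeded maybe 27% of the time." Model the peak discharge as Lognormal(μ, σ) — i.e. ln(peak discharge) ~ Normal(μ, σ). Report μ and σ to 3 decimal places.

μ ≈ 6.067, σ ≈ 0.399

If T ~ Lognormal(μ,σ) then ln T ~ Normal(μ,σ), so the p-quantile of ln T is μ + z_p·σ.
ln(270) = 5.598 and ln(551) = 6.312; z_{0.12} = -1.175, z_{0.73} = 0.6128.
σ = (6.312 − 5.598)/(0.6128 − (-1.175)) = 0.399.
μ = 5.598 − (-1.175)·0.399 = 6.067.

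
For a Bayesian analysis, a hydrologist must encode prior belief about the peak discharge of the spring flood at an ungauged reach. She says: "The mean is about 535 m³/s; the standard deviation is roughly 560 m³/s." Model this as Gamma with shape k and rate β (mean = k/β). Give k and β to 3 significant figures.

For Gamma(k, rate β): mean = k/β, variance = k/β², so CV = 1/√k.
CV = SD/mean = 560/535 = 1.047, hence k = 1/CV² = 0.913.
Then β = k/mean = 0.913/535 = 0.00171.

k ≈ 0.913, β ≈ 0.00171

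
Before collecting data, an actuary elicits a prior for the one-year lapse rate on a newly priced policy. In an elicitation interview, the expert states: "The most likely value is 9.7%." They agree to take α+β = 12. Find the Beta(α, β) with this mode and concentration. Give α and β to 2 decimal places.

α = 1.97, β = 10.03

For α,β > 1 the Beta mode is (α−1)/(α+β−2). With α+β = 12, the mode is (α−1)/10.
Set (α−1)/10 = 0.097 → α = 1 + 0.097·10 = 1.97.
β = 12 − α = 10.03.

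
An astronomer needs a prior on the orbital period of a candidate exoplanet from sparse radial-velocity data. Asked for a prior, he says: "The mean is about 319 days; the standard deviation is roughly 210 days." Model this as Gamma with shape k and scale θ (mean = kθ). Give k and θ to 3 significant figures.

For Gamma(k, scale θ): mean = kθ, variance = kθ², so CV = 1/√k.
CV = SD/mean = 210/319 = 0.6583, hence k = 1/CV² = 2.31.
Then θ = mean/k = 319/2.31 = 138.

k ≈ 2.31, θ ≈ 138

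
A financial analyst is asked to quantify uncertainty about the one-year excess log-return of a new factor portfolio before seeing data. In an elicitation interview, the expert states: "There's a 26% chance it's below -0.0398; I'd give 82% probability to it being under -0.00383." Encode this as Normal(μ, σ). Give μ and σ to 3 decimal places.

The p-quantile of Normal(μ,σ) is μ + z_p·σ, with z_{0.26} = -0.6433 and z_{0.82} = 0.9154.
Eliminate σ: μ = (z₂·x₁ − z₁·x₂)/(z₂ − z₁) = (0.9154·-0.0398 − (-0.6433)·-0.00383)/1.559 = -0.025.
Then σ = (x₂ − x₁)/(z₂ − z₁) = (-0.00383 − -0.0398)/1.559 = 0.023.

μ = -0.025, σ = 0.023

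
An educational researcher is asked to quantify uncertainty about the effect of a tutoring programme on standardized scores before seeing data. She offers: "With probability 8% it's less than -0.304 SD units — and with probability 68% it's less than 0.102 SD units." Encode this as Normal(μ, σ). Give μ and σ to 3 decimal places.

The p-quantile of Normal(μ,σ) is μ + z_p·σ, with z_{0.08} = -1.405 and z_{0.68} = 0.4677.
Eliminate σ: μ = (z₂·x₁ − z₁·x₂)/(z₂ − z₁) = (0.4677·-0.304 − (-1.405)·0.102)/1.873 = 0.001.
Then σ = (x₂ − x₁)/(z₂ − z₁) = (0.102 − -0.304)/1.873 = 0.217.

μ = 0.001, σ = 0.217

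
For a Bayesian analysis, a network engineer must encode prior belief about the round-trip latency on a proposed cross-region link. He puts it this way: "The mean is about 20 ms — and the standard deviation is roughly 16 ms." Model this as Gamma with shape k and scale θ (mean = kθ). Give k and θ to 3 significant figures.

k ≈ 1.56, θ ≈ 12.8

For Gamma(k, scale θ): mean = kθ, variance = kθ², so CV = 1/√k.
CV = SD/mean = 16/20 = 0.8, hence k = 1/CV² = 1.56.
Then θ = mean/k = 20/1.56 = 12.8.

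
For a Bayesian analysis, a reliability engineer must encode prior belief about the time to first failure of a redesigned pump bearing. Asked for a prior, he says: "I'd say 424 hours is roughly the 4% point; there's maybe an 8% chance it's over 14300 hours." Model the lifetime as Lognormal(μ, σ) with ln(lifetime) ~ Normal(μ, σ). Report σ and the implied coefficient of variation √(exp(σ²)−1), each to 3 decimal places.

If T ~ Lognormal(μ,σ) then ln T ~ Normal(μ,σ), so the p-quantile of ln T is μ + z_p·σ.
ln(424) = 6.05 and ln(14300) = 9.568; z_{0.04} = -1.751, z_{0.92} = 1.405.
σ = (9.568 − 6.05)/(1.405 − (-1.751)) = 1.115.
μ = 6.05 − (-1.751)·1.115 = 8.002.
CV = √(exp(σ²)−1) = √(exp(1.2430)−1) = 1.570.

σ ≈ 1.115, CV ≈ 1.570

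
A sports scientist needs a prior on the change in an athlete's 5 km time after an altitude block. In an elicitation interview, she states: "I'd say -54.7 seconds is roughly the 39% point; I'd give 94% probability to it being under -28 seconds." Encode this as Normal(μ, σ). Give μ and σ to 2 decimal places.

The p-quantile of Normal(μ,σ) is μ + z_p·σ, with z_{0.39} = -0.2793 and z_{0.94} = 1.555.
Eliminate σ: μ = (z₂·x₁ − z₁·x₂)/(z₂ − z₁) = (1.555·-54.7 − (-0.2793)·-28)/1.834 = -50.63.
Then σ = (x₂ − x₁)/(z₂ − z₁) = (-28 − -54.7)/1.834 = 14.56.

μ = -50.63, σ = 14.56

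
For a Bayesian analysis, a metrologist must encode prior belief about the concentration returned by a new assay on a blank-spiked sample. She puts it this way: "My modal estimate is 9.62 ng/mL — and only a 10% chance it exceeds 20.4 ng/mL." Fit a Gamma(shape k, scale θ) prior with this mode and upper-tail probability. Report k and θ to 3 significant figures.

k ≈ 4.4, θ ≈ 2.83

Gamma(k,θ) with k>1 has mode (k−1)θ, so θ = 9.62/(k−1).
Need P(X < 20.4) = 0.9 with θ tied to k this way. Start at k = 2, θ = 9.62: P(X<20.4) ≈ 0.626.
Too low — raise k to concentrate. Iterating converges to k ≈ 4.4.
Then θ = 9.62/(4.4−1) ≈ 2.83.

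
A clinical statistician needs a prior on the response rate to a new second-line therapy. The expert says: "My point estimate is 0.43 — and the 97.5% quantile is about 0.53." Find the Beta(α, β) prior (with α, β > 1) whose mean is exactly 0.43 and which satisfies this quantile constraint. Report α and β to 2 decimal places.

α ≈ 41.01, β ≈ 54.37

With mean 0.43 fixed, write α = 0.43s, β = 0.57s where s = α+β.
Need P(θ < 0.53) = 0.975 under Beta(0.43s, 0.57s). Normal approximation: (q−m)/√(m(1−m)/s) ≈ z_{0.975} = 1.96, so s ≈ 0.43·0.57·(1.96)²/(0.53−0.43)² = 94.2.
At s = 94.2: P(θ<0.53) ≈ 0.974. Adjusting to match 0.975 gives s ≈ 95.38.
So α = 0.43·95.38 ≈ 41.01, β = 0.57·95.38 ≈ 54.37.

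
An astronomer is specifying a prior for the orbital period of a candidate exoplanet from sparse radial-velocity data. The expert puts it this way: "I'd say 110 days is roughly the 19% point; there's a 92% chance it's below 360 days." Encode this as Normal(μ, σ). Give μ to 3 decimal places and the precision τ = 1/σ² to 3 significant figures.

The p-quantile of Normal(μ,σ) is μ + z_p·σ, with z_{0.19} = -0.8779 and z_{0.92} = 1.405.
Eliminate σ: μ = (z₂·x₁ − z₁·x₂)/(z₂ − z₁) = (1.405·110 − (-0.8779)·360)/2.283 = 206.135.
Then σ = (x₂ − x₁)/(z₂ − z₁) = (360 − 110)/2.283 = 109.507.
Precision τ = 1/σ² = 1/109.5² = 8.34e-05.

μ = 206.135, τ = 8.34e-05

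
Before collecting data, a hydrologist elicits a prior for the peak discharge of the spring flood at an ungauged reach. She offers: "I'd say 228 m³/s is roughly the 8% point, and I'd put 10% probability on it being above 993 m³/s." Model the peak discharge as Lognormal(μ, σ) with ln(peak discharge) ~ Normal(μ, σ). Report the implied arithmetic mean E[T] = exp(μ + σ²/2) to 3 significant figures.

If T ~ Lognormal(μ,σ) then ln T ~ Normal(μ,σ), so the p-quantile of ln T is μ + z_p·σ.
ln(228) = 5.429 and ln(993) = 6.901; z_{0.08} = -1.405, z_{0.9} = 1.282.
σ = (6.901 − 5.429)/(1.282 − (-1.405)) = 0.548.
μ = 5.429 − (-1.405)·0.548 = 6.199.
E[T] = exp(μ + σ²/2) = exp(6.199 + 0.1500) = 572 m³/s.

E[T] ≈ 572 m³/s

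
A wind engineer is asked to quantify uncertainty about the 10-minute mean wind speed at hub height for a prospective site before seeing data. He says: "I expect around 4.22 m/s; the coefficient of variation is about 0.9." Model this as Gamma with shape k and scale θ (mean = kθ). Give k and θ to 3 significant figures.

For Gamma(k, scale θ): mean = kθ, variance = kθ², so CV = 1/√k.
CV = 0.9, hence k = 1/CV² = 1.23.
Then θ = mean/k = 4.22/1.23 = 3.42.

k ≈ 1.23, θ ≈ 3.42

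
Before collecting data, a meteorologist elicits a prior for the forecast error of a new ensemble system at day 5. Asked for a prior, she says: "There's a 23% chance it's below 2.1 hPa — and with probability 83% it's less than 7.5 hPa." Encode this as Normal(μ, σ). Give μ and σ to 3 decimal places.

The p-quantile of Normal(μ,σ) is μ + z_p·σ, with z_{0.23} = -0.7388 and z_{0.83} = 0.9542.
Eliminate σ: μ = (z₂·x₁ − z₁·x₂)/(z₂ − z₁) = (0.9542·2.1 − (-0.7388)·7.5)/1.693 = 4.457.
Then σ = (x₂ − x₁)/(z₂ − z₁) = (7.5 − 2.1)/1.693 = 3.190.

μ = 4.457, σ = 3.190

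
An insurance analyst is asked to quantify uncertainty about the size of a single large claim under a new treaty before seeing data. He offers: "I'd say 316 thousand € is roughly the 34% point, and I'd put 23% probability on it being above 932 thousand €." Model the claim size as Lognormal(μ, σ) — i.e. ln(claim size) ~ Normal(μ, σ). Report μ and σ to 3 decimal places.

If T ~ Lognormal(μ,σ) then ln T ~ Normal(μ,σ), so the p-quantile of ln T is μ + z_p·σ.
ln(316) = 5.756 and ln(932) = 6.837; z_{0.34} = -0.4125, z_{0.77} = 0.7388.
σ = (6.837 − 5.756)/(0.7388 − (-0.4125)) = 0.939.
μ = 5.756 − (-0.4125)·0.939 = 6.143.

μ ≈ 6.143, σ ≈ 0.939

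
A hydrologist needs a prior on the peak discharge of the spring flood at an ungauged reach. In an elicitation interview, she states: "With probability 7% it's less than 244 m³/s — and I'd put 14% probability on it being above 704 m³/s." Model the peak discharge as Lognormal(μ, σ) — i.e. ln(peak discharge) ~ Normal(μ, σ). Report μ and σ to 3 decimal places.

μ ≈ 6.109, σ ≈ 0.415

If T ~ Lognormal(μ,σ) then ln T ~ Normal(μ,σ), so the p-quantile of ln T is μ + z_p·σ.
ln(244) = 5.497 and ln(704) = 6.557; z_{0.07} = -1.476, z_{0.86} = 1.08.
σ = (6.557 − 5.497)/(1.08 − (-1.476)) = 0.415.
μ = 5.497 − (-1.476)·0.415 = 6.109.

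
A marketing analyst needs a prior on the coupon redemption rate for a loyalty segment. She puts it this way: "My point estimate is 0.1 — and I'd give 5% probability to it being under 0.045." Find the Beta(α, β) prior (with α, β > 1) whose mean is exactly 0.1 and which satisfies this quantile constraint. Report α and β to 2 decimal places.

With mean 0.1 fixed, write α = 0.1s, β = 0.9s where s = α+β.
Need P(θ < 0.045) = 0.05 under Beta(0.1s, 0.9s). Normal approximation: (q−m)/√(m(1−m)/s) ≈ z_{0.05} = -1.64, so s ≈ 0.1·0.9·(-1.64)²/(0.045−0.1)² = 80.5.
At s = 80.5: P(θ<0.045) ≈ 0.025. Adjusting to match 0.05 gives s ≈ 59.40.
So α = 0.1·59.40 ≈ 5.94, β = 0.9·59.40 ≈ 53.46.

α ≈ 5.94, β ≈ 53.46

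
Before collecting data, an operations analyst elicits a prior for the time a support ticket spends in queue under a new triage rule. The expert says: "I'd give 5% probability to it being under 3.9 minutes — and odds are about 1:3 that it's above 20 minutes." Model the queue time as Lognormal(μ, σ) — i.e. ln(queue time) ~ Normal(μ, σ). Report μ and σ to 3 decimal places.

μ ≈ 2.520, σ ≈ 0.705

If T ~ Lognormal(μ,σ) then ln T ~ Normal(μ,σ), so the p-quantile of ln T is μ + z_p·σ.
ln(3.9) = 1.361 and ln(20) = 2.996; z_{0.05} = -1.645, z_{0.75} = 0.6745.
σ = (2.996 − 1.361)/(0.6745 − (-1.645)) = 0.705.
μ = 1.361 − (-1.645)·0.705 = 2.520.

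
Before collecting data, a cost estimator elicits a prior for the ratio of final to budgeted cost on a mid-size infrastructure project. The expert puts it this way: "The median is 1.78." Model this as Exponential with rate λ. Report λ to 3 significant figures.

λ ≈ 0.389

Exponential median = ln 2 / λ, so λ = ln 2 / 1.78 = 0.389.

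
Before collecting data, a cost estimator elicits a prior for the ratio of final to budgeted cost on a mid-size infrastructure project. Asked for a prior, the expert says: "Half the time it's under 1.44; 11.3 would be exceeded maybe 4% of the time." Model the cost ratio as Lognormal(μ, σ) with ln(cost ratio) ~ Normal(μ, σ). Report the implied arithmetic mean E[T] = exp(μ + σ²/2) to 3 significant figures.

If T ~ Lognormal(μ,σ) then ln T ~ Normal(μ,σ), so the p-quantile of ln T is μ + z_p·σ.
ln(1.44) = 0.3646 and ln(11.3) = 2.425; z_{0.5} = 0, z_{0.96} = 1.751.
σ = (2.425 − 0.3646)/(1.751 − (0)) = 1.177.
μ = 0.3646 − (0)·1.177 = 0.365.
E[T] = exp(μ + σ²/2) = exp(0.365 + 0.6924) = 2.88.

E[T] ≈ 2.88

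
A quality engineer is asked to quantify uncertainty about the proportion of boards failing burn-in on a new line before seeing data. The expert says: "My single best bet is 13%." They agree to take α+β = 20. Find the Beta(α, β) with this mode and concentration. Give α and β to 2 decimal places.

α = 3.34, β = 16.66

For α,β > 1 the Beta mode is (α−1)/(α+β−2). With α+β = 20, the mode is (α−1)/18.
Set (α−1)/18 = 0.13 → α = 1 + 0.13·18 = 3.34.
β = 20 − α = 16.66.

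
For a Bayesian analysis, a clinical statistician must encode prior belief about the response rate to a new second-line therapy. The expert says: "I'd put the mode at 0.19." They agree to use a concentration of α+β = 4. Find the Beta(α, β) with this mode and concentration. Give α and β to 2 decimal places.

α = 1.38, β = 2.62

For α,β > 1 the Beta mode is (α−1)/(α+β−2). With α+β = 4, the mode is (α−1)/2.
Set (α−1)/2 = 0.19 → α = 1 + 0.19·2 = 1.38.
β = 4 − α = 2.62.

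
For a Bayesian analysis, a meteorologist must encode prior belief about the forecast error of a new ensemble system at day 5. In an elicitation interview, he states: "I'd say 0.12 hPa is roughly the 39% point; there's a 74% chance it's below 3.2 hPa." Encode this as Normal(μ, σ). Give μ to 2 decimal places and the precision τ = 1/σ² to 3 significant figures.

μ = 1.05, τ = 0.0897

For Normal(μ,σ), the p-quantile is μ + z_p·σ. Here z_{0.39} = -0.2793, z_{0.74} = 0.6433.
So 0.12 = μ − 0.2793σ and 3.2 = μ + 0.6433σ.
Subtracting: σ = (3.2 − 0.12)/(0.6433 − (-0.2793)) = 3.34.
Then μ = 0.12 − (-0.2793)·3.34 = 1.05.
Precision τ = 1/σ² = 1/3.338² = 0.0897.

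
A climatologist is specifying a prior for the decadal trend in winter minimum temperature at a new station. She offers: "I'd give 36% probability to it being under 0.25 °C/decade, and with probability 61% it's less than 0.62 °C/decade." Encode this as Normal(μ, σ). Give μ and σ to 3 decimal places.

μ = 0.458, σ = 0.580

The p-quantile of Normal(μ,σ) is μ + z_p·σ, with z_{0.36} = -0.3585 and z_{0.61} = 0.2793.
Eliminate σ: μ = (z₂·x₁ − z₁·x₂)/(z₂ − z₁) = (0.2793·0.25 − (-0.3585)·0.62)/0.6378 = 0.458.
Then σ = (x₂ − x₁)/(z₂ − z₁) = (0.62 − 0.25)/0.6378 = 0.580.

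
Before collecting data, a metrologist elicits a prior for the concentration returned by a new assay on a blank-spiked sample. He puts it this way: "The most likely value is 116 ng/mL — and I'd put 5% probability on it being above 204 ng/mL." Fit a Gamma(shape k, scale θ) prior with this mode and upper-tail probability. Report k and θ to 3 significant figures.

Gamma(k,θ) with k>1 has mode (k−1)θ, so θ = 116/(k−1).
Need P(X < 204) = 0.95 with θ tied to k this way. Start at k = 2, θ = 116: P(X<204) ≈ 0.525.
Too low — raise k to concentrate. Iterating converges to k ≈ 9.75.
Then θ = 116/(9.75−1) ≈ 13.3.

k ≈ 9.75, θ ≈ 13.3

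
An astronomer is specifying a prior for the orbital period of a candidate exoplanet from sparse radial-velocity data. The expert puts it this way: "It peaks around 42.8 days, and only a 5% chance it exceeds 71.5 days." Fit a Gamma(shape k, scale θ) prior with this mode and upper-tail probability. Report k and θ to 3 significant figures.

k ≈ 11.6, θ ≈ 4.04

Gamma(k,θ) with k>1 has mode (k−1)θ, so θ = 42.8/(k−1).
Need P(X < 71.5) = 0.95 with θ tied to k this way. Start at k = 2, θ = 42.8: P(X<71.5) ≈ 0.498.
Too low — raise k to concentrate. Iterating converges to k ≈ 11.6.
Then θ = 42.8/(11.6−1) ≈ 4.04.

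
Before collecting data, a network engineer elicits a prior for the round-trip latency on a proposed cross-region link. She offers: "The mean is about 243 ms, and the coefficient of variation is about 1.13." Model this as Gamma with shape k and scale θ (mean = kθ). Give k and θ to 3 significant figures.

k ≈ 0.783, θ ≈ 310

For Gamma(k, scale θ): mean = kθ, variance = kθ², so CV = 1/√k.
CV = 1.13, hence k = 1/CV² = 0.783.
Then θ = mean/k = 243/0.783 = 310.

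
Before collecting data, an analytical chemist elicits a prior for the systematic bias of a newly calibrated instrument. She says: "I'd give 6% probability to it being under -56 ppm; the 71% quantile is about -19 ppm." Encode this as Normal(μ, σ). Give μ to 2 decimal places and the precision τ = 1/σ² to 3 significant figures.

μ = -28.71, τ = 0.00325

The p-quantile of Normal(μ,σ) is μ + z_p·σ, with z_{0.06} = -1.555 and z_{0.71} = 0.5534.
Eliminate σ: μ = (z₂·x₁ − z₁·x₂)/(z₂ − z₁) = (0.5534·-56 − (-1.555)·-19)/2.108 = -28.71.
Then σ = (x₂ − x₁)/(z₂ − z₁) = (-19 − -56)/2.108 = 17.55.
Precision τ = 1/σ² = 1/17.55² = 0.00325.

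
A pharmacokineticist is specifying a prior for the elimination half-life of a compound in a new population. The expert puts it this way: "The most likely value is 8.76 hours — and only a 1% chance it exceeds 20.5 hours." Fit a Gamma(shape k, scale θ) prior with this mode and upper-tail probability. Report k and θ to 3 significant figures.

Gamma(k,θ) with k>1 has mode (k−1)θ, so θ = 8.76/(k−1).
Need P(X < 20.5) = 0.99 with θ tied to k this way. Start at k = 2, θ = 8.76: P(X<20.5) ≈ 0.678.
Too low — raise k to concentrate. Iterating converges to k ≈ 7.59.
Then θ = 8.76/(7.59−1) ≈ 1.33.

k ≈ 7.59, θ ≈ 1.33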